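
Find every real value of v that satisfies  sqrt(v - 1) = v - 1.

Square both sides: v - 1 = (v - 1)^2.
Expand and rearrange: v^2 - 3v + 2 = 0.
Solving gives v = 2 or v = 1.
Check each candidate in the original equation:
  v = 2: sqrt(1) = 1, while v - 1 = 1 — valid.
  v = 1: sqrt(0) = 0, while v - 1 = 0 — valid.

v = 1 or v = 2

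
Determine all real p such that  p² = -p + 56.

p = -8 or p = 7

Bring every term to one side: p² + p - 56 = 0.
Factor: (p - 7)(p + 8) = 0.
So p = 7 or p = -8.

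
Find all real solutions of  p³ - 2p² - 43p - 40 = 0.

Possible rational roots are divisors of -40. Testing p = -5 gives 0, so (p + 5) is a factor.
Divide: p³ - 2p² - 43p - 40 = (p + 5)(p² - 7p - 8).
Factor the quadratic: p = 8 or p = -1.

p = -5 or p = -1 or p = 8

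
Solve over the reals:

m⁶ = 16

m = -1.5874 or m = 1.5874

Let u = m³. The equation becomes u² - 16 = 0.
Factor: (u + 4)(u - 4) = 0, so u = -4 or u = 4.
m³ = -4 gives m = -∛(4) ≈ -1.5874.
m³ = 4 gives m = ∛(4) ≈ 1.5874.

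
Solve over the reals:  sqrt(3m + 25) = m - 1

m = 8

Square both sides: 3m + 25 = (m - 1)^2.
Expand and rearrange: m^2 - 5m - 24 = 0.
Solving gives m = 8 or m = -3.
Check each candidate in the original equation:
  m = 8: sqrt(49) = 7, while m - 1 = 7 — valid.
  m = -3: sqrt(16) = 4, while m - 1 = -4 — extraneous.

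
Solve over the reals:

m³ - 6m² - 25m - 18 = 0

m = -2 or m = -1 or m = 9

Possible rational roots are divisors of -18. Testing m = -2 gives 0, so (m + 2) is a factor.
Divide: m³ - 6m² - 25m - 18 = (m + 2)(m² - 8m - 9).
Factor the quadratic: m = 9 or m = -1.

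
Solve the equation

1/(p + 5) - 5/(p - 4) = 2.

Multiply both sides by (p + 5)(p - 4):
(p - 4) - 5(p + 5) = 2(p + 5)(p - 4).
Expand and collect terms: 2p^2 + 6p - 11 = 0.
By the quadratic formula, p = (-6 +/- sqrt(124)) / 4, so p ~= 1.2839 or p ~= -4.2839.
Neither value makes a denominator zero (p != -5, p != 4), so both are valid.

p = -4.2839 or p = 1.2839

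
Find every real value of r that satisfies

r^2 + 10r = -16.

Bring every term to one side: r^2 + 10r + 16 = 0.
Factor: (r + 8)(r + 2) = 0.
So r = -8 or r = -2.

r = -8 or r = -2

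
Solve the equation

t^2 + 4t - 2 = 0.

Discriminant: (4)^2 - 4*1*(-2) = 24.
Quadratic formula: t = (-4 +/- sqrt(24)) / 2.
So t = -2 + sqrt(6) ~= 0.4495 or t = -sqrt(6) - 2 ~= -4.4495.

t = -4.4495 or t = 0.4495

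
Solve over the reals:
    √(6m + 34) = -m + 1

m = -3

Square both sides: 6m + 34 = (-m + 1)².
Expand and rearrange: m² - 8m - 33 = 0.
Solving gives m = 11 or m = -3.
Check each candidate in the original equation:
  m = 11: √(100) = 10, while -m + 1 = -10 — extraneous.
  m = -3: √(16) = 4, while -m + 1 = 4 — valid.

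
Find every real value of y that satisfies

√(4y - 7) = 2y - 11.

Square both sides: 4y - 7 = (2y - 11)².
Expand and rearrange: 4y² - 48y + 128 = 0.
Solving gives y = 8 or y = 4.
Check each candidate in the original equation:
  y = 8: √(25) = 5, while 2y - 11 = 5 — valid.
  y = 4: √(9) = 3, while 2y - 11 = -3 — extraneous.

y = 8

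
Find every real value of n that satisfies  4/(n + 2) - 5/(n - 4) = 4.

Multiply both sides by (n + 2)(n - 4):
4(n - 4) - 5(n + 2) = 4(n + 2)(n - 4).
Expand and collect terms: 4n^2 - 7n - 6 = 0.
By the quadratic formula, n = (7 +/- sqrt(145)) / 8, so n ~= 2.3802 or n ~= -0.6302.
Neither value makes a denominator zero (n != -2, n != 4), so both are valid.

n = -0.6302 or n = 2.3802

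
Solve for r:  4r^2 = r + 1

r = -0.3904 or r = 0.6404

Rearrange to standard form: 4r^2 - r - 1 = 0.
Discriminant: (-1)^2 - 4*4*(-1) = 17.
Quadratic formula: r = (1 +/- sqrt(17)) / 8.
So r = 1/8 + sqrt(17)/8 ~= 0.6404 or r = 1/8 - sqrt(17)/8 ~= -0.3904.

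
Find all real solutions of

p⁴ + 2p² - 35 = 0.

p = -2.2361 or p = 2.2361

Let u = p². The equation becomes u² + 2u - 35 = 0.
Factor: (u - 5)(u + 7) = 0, so u = 5 or u = -7.
p² = 5 gives p = ±√(5) ≈ ±2.2361.
p² = -7 < 0 has no real solution.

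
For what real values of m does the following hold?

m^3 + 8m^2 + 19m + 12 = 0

Possible rational roots are divisors of 12. Testing m = -4 gives 0, so (m + 4) is a factor.
Divide: m^3 + 8m^2 + 19m + 12 = (m + 4)(m^2 + 4m + 3).
Factor the quadratic: m = -1 or m = -3.

m = -4 or m = -3 or m = -1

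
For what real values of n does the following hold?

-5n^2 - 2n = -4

Rearrange to standard form: -5n^2 - 2n + 4 = 0.
Discriminant: (-2)^2 - 4*(-5)*4 = 84.
Quadratic formula: n = (2 +/- sqrt(84)) / (-10).
So n = -sqrt(21)/5 - 1/5 ~= -1.1165 or n = -1/5 + sqrt(21)/5 ~= 0.7165.

n = -1.1165 or n = 0.7165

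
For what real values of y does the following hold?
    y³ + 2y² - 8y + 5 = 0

Possible rational roots are divisors of 5. Testing y = 1 gives 0, so (y - 1) is a factor.
Divide: y³ + 2y² - 8y + 5 = (y - 1)(y² + 3y - 5).
Apply the quadratic formula to y² + 3y - 5 = 0: y = (-3 ± √29)/2, i.e. y ≈ 1.1926 or y ≈ -4.1926.

y = -4.1926 or y = 1 or y = 1.1926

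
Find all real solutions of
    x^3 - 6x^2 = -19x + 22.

x = 2

Rearrange: x^3 - 6x^2 + 19x - 22 = 0.
Possible rational roots are divisors of -22. Testing x = 2 gives 0, so (x - 2) is a factor.
Divide: x^3 - 6x^2 + 19x - 22 = (x - 2)(x^2 - 4x + 11).
The quadratic x^2 - 4x + 11 has discriminant -28 < 0, so no further real roots.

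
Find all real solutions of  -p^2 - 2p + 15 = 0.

p = -5 or p = 3

Factor: -1(p + 5)(p - 3) = 0.
So p = -5 or p = 3.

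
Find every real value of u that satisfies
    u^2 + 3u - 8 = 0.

u = -4.7016 or u = 1.7016

Discriminant: (3)^2 - 4*1*(-8) = 41.
Quadratic formula: u = (-3 +/- sqrt(41)) / 2.
So u = -3/2 + sqrt(41)/2 ~= 1.7016 or u = -sqrt(41)/2 - 3/2 ~= -4.7016.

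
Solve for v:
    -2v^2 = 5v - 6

v = -3.386 or v = 0.886

Rearrange to standard form: -2v^2 - 5v + 6 = 0.
Discriminant: (-5)^2 - 4*(-2)*6 = 73.
Quadratic formula: v = (5 +/- sqrt(73)) / (-4).
So v = -sqrt(73)/4 - 5/4 ~= -3.386 or v = -5/4 + sqrt(73)/4 ~= 0.886.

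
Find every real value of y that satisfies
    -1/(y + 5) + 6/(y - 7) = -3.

y = -4.5972 or y = 4.9305

Multiply both sides by (y + 5)(y - 7):
-(y - 7) + 6(y + 5) = -3(y + 5)(y - 7).
Expand and collect terms: -3y^2 + y + 68 = 0.
By the quadratic formula, y = (-1 +/- sqrt(817)) / -6, so y ~= -4.5972 or y ~= 4.9305.
Neither value makes a denominator zero (y != -5, y != 7), so both are valid.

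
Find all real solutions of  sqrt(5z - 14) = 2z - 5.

z = 3 or z = 3.25

Square both sides: 5z - 14 = (2z - 5)^2.
Expand and rearrange: 4z^2 - 25z + 39 = 0.
Solving gives z = 3.25 or z = 3.
Check each candidate in the original equation:
  z = 3.25: sqrt(2.25) = 1.5, while 2z - 5 = 1.5 — valid.
  z = 3: sqrt(1) = 1, while 2z - 5 = 1 — valid.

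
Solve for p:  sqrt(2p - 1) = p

p = 1

Square both sides: 2p - 1 = (p)^2.
Expand and rearrange: p^2 - 2p + 1 = 0.
This gives the repeated root p = 1.
Check in the original equation:
  p = 1: sqrt(1) = 1, while p = 1 — valid.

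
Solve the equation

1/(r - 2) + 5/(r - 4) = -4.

r = 1.5 or r = 3

Multiply both sides by (r - 2)(r - 4):
(r - 4) + 5(r - 2) = -4(r - 2)(r - 4).
Expand and collect terms: -4r² + 18r - 18 = 0.
Factor or apply the quadratic formula: r = 1.5 or r = 3.
Neither value makes a denominator zero (r ≠ 2, r ≠ 4), so both are valid.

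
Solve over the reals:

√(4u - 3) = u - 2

Square both sides: 4u - 3 = (u - 2)².
Expand and rearrange: u² - 8u + 7 = 0.
Solving gives u = 7 or u = 1.
Check each candidate in the original equation:
  u = 7: √(25) = 5, while u - 2 = 5 — valid.
  u = 1: √(1) = 1, while u - 2 = -1 — extraneous.

u = 7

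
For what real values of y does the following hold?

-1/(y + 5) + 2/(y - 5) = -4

y = -4.7365 or y = 4.4865

Multiply both sides by (y + 5)(y - 5):
-(y - 5) + 2(y + 5) = -4(y + 5)(y - 5).
Expand and collect terms: -4y² - y + 85 = 0.
By the quadratic formula, y = (1 ± √1361) / -8, so y ≈ -4.7365 or y ≈ 4.4865.
Neither value makes a denominator zero (y ≠ -5, y ≠ 5), so both are valid.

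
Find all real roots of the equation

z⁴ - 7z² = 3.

z = -2.7212 or z = 2.7212

Let u = z². The equation becomes u² - 7u - 3 = 0.
By the quadratic formula, u = 7/2 + √(61)/2 or u = 7/2 - √(61)/2.
z² = 7/2 + √(61)/2 gives z = ±√(7/2 + √(61)/2) ≈ ±2.7212.
z² = 7/2 - √(61)/2 < 0 has no real solution.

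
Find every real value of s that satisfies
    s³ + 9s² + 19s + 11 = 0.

Possible rational roots are divisors of 11. Testing s = -1 gives 0, so (s + 1) is a factor.
Divide: s³ + 9s² + 19s + 11 = (s + 1)(s² + 8s + 11).
Apply the quadratic formula to s² + 8s + 11 = 0: s = (-8 ± √20)/2, i.e. s ≈ -1.7639 or s ≈ -6.2361.

s = -6.2361 or s = -1.7639 or s = -1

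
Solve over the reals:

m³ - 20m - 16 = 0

m = -4 or m = -0.8284 or m = 4.8284

Possible rational roots are divisors of -16. Testing m = -4 gives 0, so (m + 4) is a factor.
Divide: m³ - 20m - 16 = (m + 4)(m² - 4m - 4).
Apply the quadratic formula to m² - 4m - 4 = 0: m = (4 ± √32)/2, i.e. m ≈ 4.8284 or m ≈ -0.8284.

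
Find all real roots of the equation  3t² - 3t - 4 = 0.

t = -0.7583 or t = 1.7583

Discriminant: (-3)² − 4·3·(-4) = 57.
Quadratic formula: t = (3 ± √57) / 6.
So t = 1/2 + √(57)/6 ≈ 1.7583 or t = 1/2 - √(57)/6 ≈ -0.7583.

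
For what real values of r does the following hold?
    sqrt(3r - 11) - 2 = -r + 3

r = 4

Isolate the radical: sqrt(3r - 11) = -r + 5.
Square both sides: 3r - 11 = (-r + 5)^2.
Expand and rearrange: r^2 - 13r + 36 = 0.
Solving gives r = 9 or r = 4.
Check each candidate in the original equation:
  r = 9: sqrt(16) = 4, while -r + 5 = -4 — extraneous.
  r = 4: sqrt(1) = 1, while -r + 5 = 1 — valid.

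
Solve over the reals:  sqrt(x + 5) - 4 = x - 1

x = -1

Isolate the radical: sqrt(x + 5) = x + 3.
Square both sides: x + 5 = (x + 3)^2.
Expand and rearrange: x^2 + 5x + 4 = 0.
Solving gives x = -1 or x = -4.
Check each candidate in the original equation:
  x = -1: sqrt(4) = 2, while x + 3 = 2 — valid.
  x = -4: sqrt(1) = 1, while x + 3 = -1 — extraneous.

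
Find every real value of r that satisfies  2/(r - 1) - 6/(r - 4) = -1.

r = 0.228 or r = 8.772

Multiply both sides by (r - 1)(r - 4):
2(r - 4) - 6(r - 1) = -(r - 1)(r - 4).
Expand and collect terms: -r² + 9r - 2 = 0.
By the quadratic formula, r = (-9 ± √73) / -2, so r ≈ 0.228 or r ≈ 8.772.
Neither value makes a denominator zero (r ≠ 1, r ≠ 4), so both are valid.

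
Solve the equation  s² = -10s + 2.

s = -10.1962 or s = 0.1962

Rearrange to standard form: s² + 10s - 2 = 0.
Discriminant: (10)² − 4·1·(-2) = 108.
Quadratic formula: s = (-10 ± √108) / 2.
So s = -5 + 3·√(3) ≈ 0.1962 or s = -3·√(3) - 5 ≈ -10.1962.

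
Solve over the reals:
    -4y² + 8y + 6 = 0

y = -0.5811 or y = 2.5811

Discriminant: (8)² − 4·(-4)·6 = 160.
Quadratic formula: y = (-8 ± √160) / (-8).
So y = 1 - √(10)/2 ≈ -0.5811 or y = 1 + √(10)/2 ≈ 2.5811.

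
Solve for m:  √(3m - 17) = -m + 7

m = 6

Square both sides: 3m - 17 = (-m + 7)².
Expand and rearrange: m² - 17m + 66 = 0.
Solving gives m = 11 or m = 6.
Check each candidate in the original equation:
  m = 11: √(16) = 4, while -m + 7 = -4 — extraneous.
  m = 6: √(1) = 1, while -m + 7 = 1 — valid.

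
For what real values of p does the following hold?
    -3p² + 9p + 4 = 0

p = -0.393 or p = 3.393

Discriminant: (9)² − 4·(-3)·4 = 129.
Quadratic formula: p = (-9 ± √129) / (-6).
So p = 3/2 - √(129)/6 ≈ -0.393 or p = 3/2 + √(129)/6 ≈ 3.393.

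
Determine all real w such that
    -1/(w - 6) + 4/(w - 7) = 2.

w = 5.8139 or w = 8.6861

Multiply both sides by (w - 6)(w - 7):
-(w - 7) + 4(w - 6) = 2(w - 6)(w - 7).
Expand and collect terms: 2w² - 29w + 101 = 0.
By the quadratic formula, w = (29 ± √33) / 4, so w ≈ 8.6861 or w ≈ 5.8139.
Neither value makes a denominator zero (w ≠ 6, w ≠ 7), so both are valid.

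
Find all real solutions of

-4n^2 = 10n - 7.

n = -3.07 or n = 0.57

Rearrange to standard form: -4n^2 - 10n + 7 = 0.
Discriminant: (-10)^2 - 4*(-4)*7 = 212.
Quadratic formula: n = (10 +/- sqrt(212)) / (-8).
So n = -sqrt(53)/4 - 5/4 ~= -3.07 or n = -5/4 + sqrt(53)/4 ~= 0.57.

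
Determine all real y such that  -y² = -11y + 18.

y = 2 or y = 9

Bring every term to one side: -y² + 11y - 18 = 0.
Factor: -1(y - 2)(y - 9) = 0.
So y = 2 or y = 9.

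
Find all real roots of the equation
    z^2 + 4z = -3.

z = -3 or z = -1

Bring every term to one side: z^2 + 4z + 3 = 0.
Factor: (z + 1)(z + 3) = 0.
So z = -1 or z = -3.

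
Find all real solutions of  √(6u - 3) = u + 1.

u = 2

Square both sides: 6u - 3 = (u + 1)².
Expand and rearrange: u² - 4u + 4 = 0.
This gives the repeated root u = 2.
Check in the original equation:
  u = 2: √(9) = 3, while u + 1 = 3 — valid.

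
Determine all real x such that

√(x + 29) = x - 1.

Square both sides: x + 29 = (x - 1)².
Expand and rearrange: x² - 3x - 28 = 0.
Solving gives x = 7 or x = -4.
Check each candidate in the original equation:
  x = 7: √(36) = 6, while x - 1 = 6 — valid.
  x = -4: √(25) = 5, while x - 1 = -5 — extraneous.

x = 7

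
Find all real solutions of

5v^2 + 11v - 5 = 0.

Discriminant: (11)^2 - 4*5*(-5) = 221.
Quadratic formula: v = (-11 +/- sqrt(221)) / 10.
So v = -11/10 + sqrt(221)/10 ~= 0.3866 or v = -sqrt(221)/10 - 11/10 ~= -2.5866.

v = -2.5866 or v = 0.3866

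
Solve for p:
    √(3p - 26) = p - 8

Square both sides: 3p - 26 = (p - 8)².
Expand and rearrange: p² - 19p + 90 = 0.
Solving gives p = 10 or p = 9.
Check each candidate in the original equation:
  p = 10: √(4) = 2, while p - 8 = 2 — valid.
  p = 9: √(1) = 1, while p - 8 = 1 — valid.

p = 9 or p = 10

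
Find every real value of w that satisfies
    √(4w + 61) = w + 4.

Square both sides: 4w + 61 = (w + 4)².
Expand and rearrange: w² + 4w - 45 = 0.
Solving gives w = 5 or w = -9.
Check each candidate in the original equation:
  w = 5: √(81) = 9, while w + 4 = 9 — valid.
  w = -9: √(25) = 5, while w + 4 = -5 — extraneous.

w = 5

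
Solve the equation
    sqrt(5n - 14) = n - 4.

n = 10

Square both sides: 5n - 14 = (n - 4)^2.
Expand and rearrange: n^2 - 13n + 30 = 0.
Solving gives n = 10 or n = 3.
Check each candidate in the original equation:
  n = 10: sqrt(36) = 6, while n - 4 = 6 — valid.
  n = 3: sqrt(1) = 1, while n - 4 = -1 — extraneous.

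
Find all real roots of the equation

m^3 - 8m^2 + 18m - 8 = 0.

m = 0.5858 or m = 3.4142 or m = 4

Possible rational roots are divisors of -8. Testing m = 4 gives 0, so (m - 4) is a factor.
Divide: m^3 - 8m^2 + 18m - 8 = (m - 4)(m^2 - 4m + 2).
Apply the quadratic formula to m^2 - 4m + 2 = 0: m = (4 +/- sqrt(8))/2, i.e. m ~= 3.4142 or m ~= 0.5858.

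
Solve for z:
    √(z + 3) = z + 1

z = 1

Square both sides: z + 3 = (z + 1)².
Expand and rearrange: z² + z - 2 = 0.
Solving gives z = 1 or z = -2.
Check each candidate in the original equation:
  z = 1: √(4) = 2, while z + 1 = 2 — valid.
  z = -2: √(1) = 1, while z + 1 = -1 — extraneous.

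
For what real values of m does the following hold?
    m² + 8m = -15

m = -5 or m = -3

Bring every term to one side: m² + 8m + 15 = 0.
Factor: (m + 3)(m + 5) = 0.
So m = -3 or m = -5.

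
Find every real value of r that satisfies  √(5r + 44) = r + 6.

Square both sides: 5r + 44 = (r + 6)².
Expand and rearrange: r² + 7r - 8 = 0.
Solving gives r = 1 or r = -8.
Check each candidate in the original equation:
  r = 1: √(49) = 7, while r + 6 = 7 — valid.
  r = -8: √(4) = 2, while r + 6 = -2 — extraneous.

r = 1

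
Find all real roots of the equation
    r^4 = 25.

Let u = r^2. The equation becomes u^2 - 25 = 0.
Factor: (u - 5)(u + 5) = 0, so u = 5 or u = -5.
r^2 = 5 gives r = +/-sqrt(5) ~= +/-2.2361.
r^2 = -5 < 0 has no real solution.

r = -2.2361 or r = 2.2361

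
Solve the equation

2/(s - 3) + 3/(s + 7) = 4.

Multiply both sides by (s - 3)(s + 7):
2(s + 7) + 3(s - 3) = 4(s - 3)(s + 7).
Expand and collect terms: 4s² + 11s - 89 = 0.
By the quadratic formula, s = (-11 ± √1545) / 8, so s ≈ 3.5383 or s ≈ -6.2883.
Neither value makes a denominator zero (s ≠ 3, s ≠ -7), so both are valid.

s = -6.2883 or s = 3.5383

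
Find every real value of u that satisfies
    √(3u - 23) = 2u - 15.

Square both sides: 3u - 23 = (2u - 15)².
Expand and rearrange: 4u² - 63u + 248 = 0.
Solving gives u = 8 or u = 7.75.
Check each candidate in the original equation:
  u = 8: √(1) = 1, while 2u - 15 = 1 — valid.
  u = 7.75: √(0.25) = 0.5, while 2u - 15 = 0.5 — valid.

u = 7.75 or u = 8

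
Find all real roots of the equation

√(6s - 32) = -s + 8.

s = 6

Square both sides: 6s - 32 = (-s + 8)².
Expand and rearrange: s² - 22s + 96 = 0.
Solving gives s = 16 or s = 6.
Check each candidate in the original equation:
  s = 16: √(64) = 8, while -s + 8 = -8 — extraneous.
  s = 6: √(4) = 2, while -s + 8 = 2 — valid.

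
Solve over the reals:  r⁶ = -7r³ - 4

r = -1.854 or r = -0.8562

Let u = r³. The equation becomes u² + 7u + 4 = 0.
By the quadratic formula, u = -7/2 + √(33)/2 or u = -7/2 - √(33)/2.
r³ = -7/2 + √(33)/2 gives r = -∛(7/2 - √(33)/2) ≈ -0.8562.
r³ = -7/2 - √(33)/2 gives r = -∛(√(33)/2 + 7/2) ≈ -1.854.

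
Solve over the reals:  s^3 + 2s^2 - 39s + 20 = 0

s = -7.5311 or s = 0.5311 or s = 5

Possible rational roots are divisors of 20. Testing s = 5 gives 0, so (s - 5) is a factor.
Divide: s^3 + 2s^2 - 39s + 20 = (s - 5)(s^2 + 7s - 4).
Apply the quadratic formula to s^2 + 7s - 4 = 0: s = (-7 +/- sqrt(65))/2, i.e. s ~= 0.5311 or s ~= -7.5311.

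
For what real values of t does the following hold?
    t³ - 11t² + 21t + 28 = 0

Possible rational roots are divisors of 28. Testing t = 4 gives 0, so (t - 4) is a factor.
Divide: t³ - 11t² + 21t + 28 = (t - 4)(t² - 7t - 7).
Apply the quadratic formula to t² - 7t - 7 = 0: t = (7 ± √77)/2, i.e. t ≈ 7.8875 or t ≈ -0.8875.

t = -0.8875 or t = 4 or t = 7.8875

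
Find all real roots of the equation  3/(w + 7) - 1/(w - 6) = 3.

w = -5.9714 or w = 5.638

Multiply both sides by (w + 7)(w - 6):
3(w - 6) - (w + 7) = 3(w + 7)(w - 6).
Expand and collect terms: 3w² + w - 101 = 0.
By the quadratic formula, w = (-1 ± √1213) / 6, so w ≈ 5.638 or w ≈ -5.9714.
Neither value makes a denominator zero (w ≠ -7, w ≠ 6), so both are valid.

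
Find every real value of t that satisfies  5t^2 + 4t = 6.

Rearrange to standard form: 5t^2 + 4t - 6 = 0.
Discriminant: (4)^2 - 4*5*(-6) = 136.
Quadratic formula: t = (-4 +/- sqrt(136)) / 10.
So t = -2/5 + sqrt(34)/5 ~= 0.7662 or t = -sqrt(34)/5 - 2/5 ~= -1.5662.

t = -1.5662 or t = 0.7662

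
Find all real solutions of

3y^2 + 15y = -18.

y = -3 or y = -2

Bring every term to one side: 3y^2 + 15y + 18 = 0.
Factor: 3(y + 3)(y + 2) = 0.
So y = -3 or y = -2.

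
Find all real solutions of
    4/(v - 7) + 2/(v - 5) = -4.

Multiply both sides by (v - 7)(v - 5):
4(v - 5) + 2(v - 7) = -4(v - 7)(v - 5).
Expand and collect terms: -4v^2 + 42v - 106 = 0.
By the quadratic formula, v = (-42 +/- sqrt(68)) / -8, so v ~= 4.2192 or v ~= 6.2808.
Neither value makes a denominator zero (v != 7, v != 5), so both are valid.

v = 4.2192 or v = 6.2808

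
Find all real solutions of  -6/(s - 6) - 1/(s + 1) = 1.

s = -3.6458 or s = 1.6458

Multiply both sides by (s - 6)(s + 1):
-6(s + 1) - (s - 6) = (s - 6)(s + 1).
Expand and collect terms: s^2 + 2s - 6 = 0.
By the quadratic formula, s = (-2 +/- sqrt(28)) / 2, so s ~= 1.6458 or s ~= -3.6458.
Neither value makes a denominator zero (s != 6, s != -1), so both are valid.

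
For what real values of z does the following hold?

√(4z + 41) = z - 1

Square both sides: 4z + 41 = (z - 1)².
Expand and rearrange: z² - 6z - 40 = 0.
Solving gives z = 10 or z = -4.
Check each candidate in the original equation:
  z = 10: √(81) = 9, while z - 1 = 9 — valid.
  z = -4: √(25) = 5, while z - 1 = -5 — extraneous.

z = 10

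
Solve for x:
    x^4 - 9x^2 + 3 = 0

x = -2.9417 or x = -0.5888 or x = 0.5888 or x = 2.9417

Let u = x^2. The equation becomes u^2 - 9u + 3 = 0.
By the quadratic formula, u = sqrt(69)/2 + 9/2 or u = 9/2 - sqrt(69)/2.
x^2 = sqrt(69)/2 + 9/2 gives x = +/-sqrt(sqrt(69)/2 + 9/2) ~= +/-2.9417.
x^2 = 9/2 - sqrt(69)/2 gives x = +/-sqrt(9/2 - sqrt(69)/2) ~= +/-0.5888.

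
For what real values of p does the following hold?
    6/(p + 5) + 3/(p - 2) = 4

p = -3.6751 or p = 2.9251

Multiply both sides by (p + 5)(p - 2):
6(p - 2) + 3(p + 5) = 4(p + 5)(p - 2).
Expand and collect terms: 4p² + 3p - 43 = 0.
By the quadratic formula, p = (-3 ± √697) / 8, so p ≈ 2.9251 or p ≈ -3.6751.
Neither value makes a denominator zero (p ≠ -5, p ≠ 2), so both are valid.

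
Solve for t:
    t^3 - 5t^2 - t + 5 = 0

Possible rational roots are divisors of 5. Testing t = -1 gives 0, so (t + 1) is a factor.
Divide: t^3 - 5t^2 - t + 5 = (t + 1)(t^2 - 6t + 5).
Factor the quadratic: t = 5 or t = 1.

t = -1 or t = 1 or t = 5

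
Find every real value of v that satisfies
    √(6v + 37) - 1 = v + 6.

Isolate the radical: √(6v + 37) = v + 7.
Square both sides: 6v + 37 = (v + 7)².
Expand and rearrange: v² + 8v + 12 = 0.
Solving gives v = -2 or v = -6.
Check each candidate in the original equation:
  v = -2: √(25) = 5, while v + 7 = 5 — valid.
  v = -6: √(1) = 1, while v + 7 = 1 — valid.

v = -6 or v = -2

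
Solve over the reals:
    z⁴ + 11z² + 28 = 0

No real solutions.

Let u = z². The equation becomes u² + 11u + 28 = 0.
Factor: (u + 7)(u + 4) = 0, so u = -7 or u = -4.
z² = -7 < 0 has no real solution.
z² = -4 < 0 has no real solution.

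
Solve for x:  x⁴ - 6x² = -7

x = -2.101 or x = -1.2593 or x = 1.2593 or x = 2.101

Let u = x². The equation becomes u² - 6u + 7 = 0.
By the quadratic formula, u = √(2) + 3 or u = 3 - √(2).
x² = √(2) + 3 gives x = ±√(√(2) + 3) ≈ ±2.101.
x² = 3 - √(2) gives x = ±√(3 - √(2)) ≈ ±1.2593.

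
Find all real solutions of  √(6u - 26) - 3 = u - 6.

u = 5 or u = 7

Isolate the radical: √(6u - 26) = u - 3.
Square both sides: 6u - 26 = (u - 3)².
Expand and rearrange: u² - 12u + 35 = 0.
Solving gives u = 7 or u = 5.
Check each candidate in the original equation:
  u = 7: √(16) = 4, while u - 3 = 4 — valid.
  u = 5: √(4) = 2, while u - 3 = 2 — valid.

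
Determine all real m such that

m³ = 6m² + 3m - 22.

m = -1.873 or m = 2 or m = 5.873

Rearrange: m³ - 6m² - 3m + 22 = 0.
Possible rational roots are divisors of 22. Testing m = 2 gives 0, so (m - 2) is a factor.
Divide: m³ - 6m² - 3m + 22 = (m - 2)(m² - 4m - 11).
Apply the quadratic formula to m² - 4m - 11 = 0: m = (4 ± √60)/2, i.e. m ≈ 5.873 or m ≈ -1.873.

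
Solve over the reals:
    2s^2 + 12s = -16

s = -4 or s = -2

Bring every term to one side: 2s^2 + 12s + 16 = 0.
Factor: 2(s + 2)(s + 4) = 0.
So s = -2 or s = -4.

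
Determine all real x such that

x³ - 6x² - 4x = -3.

Rearrange: x³ - 6x² - 4x + 3 = 0.
Possible rational roots are divisors of 3. Testing x = -1 gives 0, so (x + 1) is a factor.
Divide: x³ - 6x² - 4x + 3 = (x + 1)(x² - 7x + 3).
Apply the quadratic formula to x² - 7x + 3 = 0: x = (7 ± √37)/2, i.e. x ≈ 6.5414 or x ≈ 0.4586.

x = -1 or x = 0.4586 or x = 6.5414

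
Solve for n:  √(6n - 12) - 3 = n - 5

n = 2 or n = 8

Isolate the radical: √(6n - 12) = n - 2.
Square both sides: 6n - 12 = (n - 2)².
Expand and rearrange: n² - 10n + 16 = 0.
Solving gives n = 8 or n = 2.
Check each candidate in the original equation:
  n = 8: √(36) = 6, while n - 2 = 6 — valid.
  n = 2: √(0) = 0, while n - 2 = 0 — valid.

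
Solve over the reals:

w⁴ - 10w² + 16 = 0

Let u = w². The equation becomes u² - 10u + 16 = 0.
Factor: (u - 8)(u - 2) = 0, so u = 8 or u = 2.
w² = 8 gives w = ±2·√(2) ≈ ±2.8284.
w² = 2 gives w = ±√(2) ≈ ±1.4142.

w = -2.8284 or w = -1.4142 or w = 1.4142 or w = 2.8284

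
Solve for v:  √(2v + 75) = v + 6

Square both sides: 2v + 75 = (v + 6)².
Expand and rearrange: v² + 10v - 39 = 0.
Solving gives v = 3 or v = -13.
Check each candidate in the original equation:
  v = 3: √(81) = 9, while v + 6 = 9 — valid.
  v = -13: √(49) = 7, while v + 6 = -7 — extraneous.

v = 3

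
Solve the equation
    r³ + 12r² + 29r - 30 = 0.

Possible rational roots are divisors of -30. Testing r = -5 gives 0, so (r + 5) is a factor.
Divide: r³ + 12r² + 29r - 30 = (r + 5)(r² + 7r - 6).
Apply the quadratic formula to r² + 7r - 6 = 0: r = (-7 ± √73)/2, i.e. r ≈ 0.772 or r ≈ -7.772.

r = -7.772 or r = -5 or r = 0.772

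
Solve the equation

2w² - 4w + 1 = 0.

Discriminant: (-4)² − 4·2·1 = 8.
Quadratic formula: w = (4 ± √8) / 4.
So w = √(2)/2 + 1 ≈ 1.7071 or w = 1 - √(2)/2 ≈ 0.2929.

w = 0.2929 or w = 1.7071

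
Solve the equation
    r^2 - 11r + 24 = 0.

r = 3 or r = 8

Factor: (r - 3)(r - 8) = 0.
So r = 3 or r = 8.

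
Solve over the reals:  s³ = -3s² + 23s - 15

s = -6.7417 or s = 0.7417 or s = 3

Rearrange: s³ + 3s² - 23s + 15 = 0.
Possible rational roots are divisors of 15. Testing s = 3 gives 0, so (s - 3) is a factor.
Divide: s³ + 3s² - 23s + 15 = (s - 3)(s² + 6s - 5).
Apply the quadratic formula to s² + 6s - 5 = 0: s = (-6 ± √56)/2, i.e. s ≈ 0.7417 or s ≈ -6.7417.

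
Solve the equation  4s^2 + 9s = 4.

Rearrange to standard form: 4s^2 + 9s - 4 = 0.
Discriminant: (9)^2 - 4*4*(-4) = 145.
Quadratic formula: s = (-9 +/- sqrt(145)) / 8.
So s = -9/8 + sqrt(145)/8 ~= 0.3802 or s = -sqrt(145)/8 - 9/8 ~= -2.6302.

s = -2.6302 or s = 0.3802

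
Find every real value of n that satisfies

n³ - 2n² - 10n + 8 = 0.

n = -2.7321 or n = 0.7321 or n = 4

Possible rational roots are divisors of 8. Testing n = 4 gives 0, so (n - 4) is a factor.
Divide: n³ - 2n² - 10n + 8 = (n - 4)(n² + 2n - 2).
Apply the quadratic formula to n² + 2n - 2 = 0: n = (-2 ± √12)/2, i.e. n ≈ 0.7321 or n ≈ -2.7321.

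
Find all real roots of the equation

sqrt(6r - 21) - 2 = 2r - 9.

Isolate the radical: sqrt(6r - 21) = 2r - 7.
Square both sides: 6r - 21 = (2r - 7)^2.
Expand and rearrange: 4r^2 - 34r + 70 = 0.
Solving gives r = 5 or r = 3.5.
Check each candidate in the original equation:
  r = 5: sqrt(9) = 3, while 2r - 7 = 3 — valid.
  r = 3.5: sqrt(0) = 0, while 2r - 7 = 0 — valid.

r = 3.5 or r = 5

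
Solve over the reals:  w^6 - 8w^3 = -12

w = 1.2599 or w = 1.8171

Let u = w^3. The equation becomes u^2 - 8u + 12 = 0.
Factor: (u - 2)(u - 6) = 0, so u = 2 or u = 6.
w^3 = 2 gives w = (2)^(1/3) ~= 1.2599.
w^3 = 6 gives w = (6)^(1/3) ~= 1.8171.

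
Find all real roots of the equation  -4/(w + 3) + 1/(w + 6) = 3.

Multiply both sides by (w + 3)(w + 6):
-4(w + 6) + (w + 3) = 3(w + 3)(w + 6).
Expand and collect terms: 3w² + 30w + 75 = 0.
This has the repeated root w = -5.
Neither value makes a denominator zero (w ≠ -3, w ≠ -6), so both are valid.

w = -5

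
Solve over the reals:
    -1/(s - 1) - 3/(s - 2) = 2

s = -0.366 or s = 1.366

Multiply both sides by (s - 1)(s - 2):
-(s - 2) - 3(s - 1) = 2(s - 1)(s - 2).
Expand and collect terms: 2s² - 2s - 1 = 0.
By the quadratic formula, s = (2 ± √12) / 4, so s ≈ 1.366 or s ≈ -0.366.
Neither value makes a denominator zero (s ≠ 1, s ≠ 2), so both are valid.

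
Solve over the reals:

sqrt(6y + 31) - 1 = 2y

y = 3

Isolate the radical: sqrt(6y + 31) = 2y + 1.
Square both sides: 6y + 31 = (2y + 1)^2.
Expand and rearrange: 4y^2 - 2y - 30 = 0.
Solving gives y = 3 or y = -2.5.
Check each candidate in the original equation:
  y = 3: sqrt(49) = 7, while 2y + 1 = 7 — valid.
  y = -2.5: sqrt(16) = 4, while 2y + 1 = -4 — extraneous.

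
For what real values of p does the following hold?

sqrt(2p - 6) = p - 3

Square both sides: 2p - 6 = (p - 3)^2.
Expand and rearrange: p^2 - 8p + 15 = 0.
Solving gives p = 5 or p = 3.
Check each candidate in the original equation:
  p = 5: sqrt(4) = 2, while p - 3 = 2 — valid.
  p = 3: sqrt(0) = 0, while p - 3 = 0 — valid.

p = 3 or p = 5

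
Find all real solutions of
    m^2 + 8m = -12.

Bring every term to one side: m^2 + 8m + 12 = 0.
Factor: (m + 6)(m + 2) = 0.
So m = -6 or m = -2.

m = -6 or m = -2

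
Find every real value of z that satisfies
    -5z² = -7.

Rearrange to standard form: -5z² + 7 = 0.
Discriminant: (0)² − 4·(-5)·7 = 140.
Quadratic formula: z = (0 ± √140) / (-10).
So z = -√(35)/5 ≈ -1.1832 or z = √(35)/5 ≈ 1.1832.

z = -1.1832 or z = 1.1832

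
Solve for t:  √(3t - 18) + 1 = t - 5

t = 6 or t = 9

Isolate the radical: √(3t - 18) = t - 6.
Square both sides: 3t - 18 = (t - 6)².
Expand and rearrange: t² - 15t + 54 = 0.
Solving gives t = 9 or t = 6.
Check each candidate in the original equation:
  t = 9: √(9) = 3, while t - 6 = 3 — valid.
  t = 6: √(0) = 0, while t - 6 = 0 — valid.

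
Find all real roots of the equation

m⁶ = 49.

Let u = m³. The equation becomes u² - 49 = 0.
Factor: (u - 7)(u + 7) = 0, so u = 7 or u = -7.
m³ = 7 gives m = ∛(7) ≈ 1.9129.
m³ = -7 gives m = -∛(7) ≈ -1.9129.

m = -1.9129 or m = 1.9129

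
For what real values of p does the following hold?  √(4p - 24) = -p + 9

Square both sides: 4p - 24 = (-p + 9)².
Expand and rearrange: p² - 22p + 105 = 0.
Solving gives p = 15 or p = 7.
Check each candidate in the original equation:
  p = 15: √(36) = 6, while -p + 9 = -6 — extraneous.
  p = 7: √(4) = 2, while -p + 9 = 2 — valid.

p = 7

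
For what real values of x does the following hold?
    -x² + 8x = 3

Rearrange to standard form: -x² + 8x - 3 = 0.
Discriminant: (8)² − 4·(-1)·(-3) = 52.
Quadratic formula: x = (-8 ± √52) / (-2).
So x = 4 - √(13) ≈ 0.3944 or x = √(13) + 4 ≈ 7.6056.

x = 0.3944 or x = 7.6056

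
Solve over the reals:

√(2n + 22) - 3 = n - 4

n = 7

Isolate the radical: √(2n + 22) = n - 1.
Square both sides: 2n + 22 = (n - 1)².
Expand and rearrange: n² - 4n - 21 = 0.
Solving gives n = 7 or n = -3.
Check each candidate in the original equation:
  n = 7: √(36) = 6, while n - 1 = 6 — valid.
  n = -3: √(16) = 4, while n - 1 = -4 — extraneous.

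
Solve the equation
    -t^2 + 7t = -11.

t = -1.3218 or t = 8.3218

Rearrange to standard form: -t^2 + 7t + 11 = 0.
Discriminant: (7)^2 - 4*(-1)*11 = 93.
Quadratic formula: t = (-7 +/- sqrt(93)) / (-2).
So t = 7/2 - sqrt(93)/2 ~= -1.3218 or t = 7/2 + sqrt(93)/2 ~= 8.3218.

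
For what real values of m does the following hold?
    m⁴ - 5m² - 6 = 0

Let u = m². The equation becomes u² - 5u - 6 = 0.
Factor: (u - 6)(u + 1) = 0, so u = 6 or u = -1.
m² = 6 gives m = ±√(6) ≈ ±2.4495.
m² = -1 < 0 has no real solution.

m = -2.4495 or m = 2.4495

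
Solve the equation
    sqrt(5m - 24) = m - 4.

Square both sides: 5m - 24 = (m - 4)^2.
Expand and rearrange: m^2 - 13m + 40 = 0.
Solving gives m = 8 or m = 5.
Check each candidate in the original equation:
  m = 8: sqrt(16) = 4, while m - 4 = 4 — valid.
  m = 5: sqrt(1) = 1, while m - 4 = 1 — valid.

m = 5 or m = 8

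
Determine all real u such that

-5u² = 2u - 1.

Rearrange to standard form: -5u² - 2u + 1 = 0.
Discriminant: (-2)² − 4·(-5)·1 = 24.
Quadratic formula: u = (2 ± √24) / (-10).
So u = -√(6)/5 - 1/5 ≈ -0.6899 or u = -1/5 + √(6)/5 ≈ 0.2899.

u = -0.6899 or u = 0.2899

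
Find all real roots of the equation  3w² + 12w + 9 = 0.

Factor: 3(w + 1)(w + 3) = 0.
So w = -1 or w = -3.

w = -3 or w = -1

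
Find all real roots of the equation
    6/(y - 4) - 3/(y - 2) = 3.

Multiply both sides by (y - 4)(y - 2):
6(y - 2) - 3(y - 4) = 3(y - 4)(y - 2).
Expand and collect terms: 3y² - 21y + 24 = 0.
By the quadratic formula, y = (21 ± √153) / 6, so y ≈ 5.5616 or y ≈ 1.4384.
Neither value makes a denominator zero (y ≠ 4, y ≠ 2), so both are valid.

y = 1.4384 or y = 5.5616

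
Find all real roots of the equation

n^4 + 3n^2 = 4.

Let u = n^2. The equation becomes u^2 + 3u - 4 = 0.
Factor: (u + 4)(u - 1) = 0, so u = -4 or u = 1.
n^2 = -4 < 0 has no real solution.
n^2 = 1 gives n = +/-1.

n = -1 or n = 1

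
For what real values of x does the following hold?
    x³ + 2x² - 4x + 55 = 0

Possible rational roots are divisors of 55. Testing x = -5 gives 0, so (x + 5) is a factor.
Divide: x³ + 2x² - 4x + 55 = (x + 5)(x² - 3x + 11).
The quadratic x² - 3x + 11 has discriminant -35 < 0, so no further real roots.

x = -5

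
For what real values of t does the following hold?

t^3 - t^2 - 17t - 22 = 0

t = -2.1401 or t = -2 or t = 5.1401

Possible rational roots are divisors of -22. Testing t = -2 gives 0, so (t + 2) is a factor.
Divide: t^3 - t^2 - 17t - 22 = (t + 2)(t^2 - 3t - 11).
Apply the quadratic formula to t^2 - 3t - 11 = 0: t = (3 +/- sqrt(53))/2, i.e. t ~= 5.1401 or t ~= -2.1401.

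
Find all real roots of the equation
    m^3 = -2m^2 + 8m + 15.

m = -3 or m = -1.7913 or m = 2.7913

Rearrange: m^3 + 2m^2 - 8m - 15 = 0.
Possible rational roots are divisors of -15. Testing m = -3 gives 0, so (m + 3) is a factor.
Divide: m^3 + 2m^2 - 8m - 15 = (m + 3)(m^2 - m - 5).
Apply the quadratic formula to m^2 - m - 5 = 0: m = (1 +/- sqrt(21))/2, i.e. m ~= 2.7913 or m ~= -1.7913.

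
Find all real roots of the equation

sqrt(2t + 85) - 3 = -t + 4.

t = -2

Isolate the radical: sqrt(2t + 85) = -t + 7.
Square both sides: 2t + 85 = (-t + 7)^2.
Expand and rearrange: t^2 - 16t - 36 = 0.
Solving gives t = 18 or t = -2.
Check each candidate in the original equation:
  t = 18: sqrt(121) = 11, while -t + 7 = -11 — extraneous.
  t = -2: sqrt(81) = 9, while -t + 7 = 9 — valid.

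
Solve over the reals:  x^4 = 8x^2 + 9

x = -3 or x = 3

Let u = x^2. The equation becomes u^2 - 8u - 9 = 0.
Factor: (u + 1)(u - 9) = 0, so u = -1 or u = 9.
x^2 = -1 < 0 has no real solution.
x^2 = 9 gives x = +/-3.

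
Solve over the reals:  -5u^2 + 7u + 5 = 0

u = -0.5207 or u = 1.9207

Discriminant: (7)^2 - 4*(-5)*5 = 149.
Quadratic formula: u = (-7 +/- sqrt(149)) / (-10).
So u = 7/10 - sqrt(149)/10 ~= -0.5207 or u = 7/10 + sqrt(149)/10 ~= 1.9207.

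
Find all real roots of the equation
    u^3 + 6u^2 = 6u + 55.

u = -5 or u = -3.8541 or u = 2.8541

Rearrange: u^3 + 6u^2 - 6u - 55 = 0.
Possible rational roots are divisors of -55. Testing u = -5 gives 0, so (u + 5) is a factor.
Divide: u^3 + 6u^2 - 6u - 55 = (u + 5)(u^2 + u - 11).
Apply the quadratic formula to u^2 + u - 11 = 0: u = (-1 +/- sqrt(45))/2, i.e. u ~= 2.8541 or u ~= -3.8541.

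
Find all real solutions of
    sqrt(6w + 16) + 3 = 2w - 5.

Isolate the radical: sqrt(6w + 16) = 2w - 8.
Square both sides: 6w + 16 = (2w - 8)^2.
Expand and rearrange: 4w^2 - 38w + 48 = 0.
Solving gives w = 8 or w = 1.5.
Check each candidate in the original equation:
  w = 8: sqrt(64) = 8, while 2w - 8 = 8 — valid.
  w = 1.5: sqrt(25) = 5, while 2w - 8 = -5 — extraneous.

w = 8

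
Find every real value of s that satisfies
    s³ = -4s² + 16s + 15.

Rearrange: s³ + 4s² - 16s - 15 = 0.
Possible rational roots are divisors of -15. Testing s = 3 gives 0, so (s - 3) is a factor.
Divide: s³ + 4s² - 16s - 15 = (s - 3)(s² + 7s + 5).
Apply the quadratic formula to s² + 7s + 5 = 0: s = (-7 ± √29)/2, i.e. s ≈ -0.8074 or s ≈ -6.1926.

s = -6.1926 or s = -0.8074 or s = 3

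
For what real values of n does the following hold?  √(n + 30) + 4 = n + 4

n = 6

Isolate the radical: √(n + 30) = n.
Square both sides: n + 30 = (n)².
Expand and rearrange: n² - n - 30 = 0.
Solving gives n = 6 or n = -5.
Check each candidate in the original equation:
  n = 6: √(36) = 6, while n = 6 — valid.
  n = -5: √(25) = 5, while n = -5 — extraneous.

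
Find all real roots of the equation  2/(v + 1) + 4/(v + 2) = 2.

v = -1.4142 or v = 1.4142

Multiply both sides by (v + 1)(v + 2):
2(v + 2) + 4(v + 1) = 2(v + 1)(v + 2).
Expand and collect terms: 2v² - 4 = 0.
By the quadratic formula, v = (0 ± √32) / 4, so v ≈ 1.4142 or v ≈ -1.4142.
Neither value makes a denominator zero (v ≠ -1, v ≠ -2), so both are valid.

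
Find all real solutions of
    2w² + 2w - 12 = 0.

Factor: 2(w + 3)(w - 2) = 0.
So w = -3 or w = 2.

w = -3 or w = 2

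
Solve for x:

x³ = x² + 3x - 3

Rearrange: x³ - x² - 3x + 3 = 0.
Possible rational roots are divisors of 3. Testing x = 1 gives 0, so (x - 1) is a factor.
Divide: x³ - x² - 3x + 3 = (x - 1)(x² - 3).
Apply the quadratic formula to x² - 3 = 0: x = (0 ± √12)/2, i.e. x ≈ 1.7321 or x ≈ -1.7321.

x = -1.7321 or x = 1 or x = 1.7321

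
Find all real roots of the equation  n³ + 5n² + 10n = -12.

n = -3

Rearrange: n³ + 5n² + 10n + 12 = 0.
Possible rational roots are divisors of 12. Testing n = -3 gives 0, so (n + 3) is a factor.
Divide: n³ + 5n² + 10n + 12 = (n + 3)(n² + 2n + 4).
The quadratic n² + 2n + 4 has discriminant -12 < 0, so no further real roots.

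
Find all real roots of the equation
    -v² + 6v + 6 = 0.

v = -0.873 or v = 6.873

Discriminant: (6)² − 4·(-1)·6 = 60.
Quadratic formula: v = (-6 ± √60) / (-2).
So v = 3 - √(15) ≈ -0.873 or v = 3 + √(15) ≈ 6.873.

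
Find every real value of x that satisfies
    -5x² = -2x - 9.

x = -1.1565 or x = 1.5565

Rearrange to standard form: -5x² + 2x + 9 = 0.
Discriminant: (2)² − 4·(-5)·9 = 184.
Quadratic formula: x = (-2 ± √184) / (-10).
So x = 1/5 - √(46)/5 ≈ -1.1565 or x = 1/5 + √(46)/5 ≈ 1.5565.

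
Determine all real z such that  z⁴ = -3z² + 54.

z = -2.4495 or z = 2.4495

Let u = z². The equation becomes u² + 3u - 54 = 0.
Factor: (u + 9)(u - 6) = 0, so u = -9 or u = 6.
z² = -9 < 0 has no real solution.
z² = 6 gives z = ±√(6) ≈ ±2.4495.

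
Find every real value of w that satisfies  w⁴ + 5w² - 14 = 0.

w = -1.4142 or w = 1.4142

Let u = w². The equation becomes u² + 5u - 14 = 0.
Factor: (u + 7)(u - 2) = 0, so u = -7 or u = 2.
w² = -7 < 0 has no real solution.
w² = 2 gives w = ±√(2) ≈ ±1.4142.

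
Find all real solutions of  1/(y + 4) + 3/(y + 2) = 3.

y = -3.7863 or y = -0.8804

Multiply both sides by (y + 4)(y + 2):
(y + 2) + 3(y + 4) = 3(y + 4)(y + 2).
Expand and collect terms: 3y^2 + 14y + 10 = 0.
By the quadratic formula, y = (-14 +/- sqrt(76)) / 6, so y ~= -0.8804 or y ~= -3.7863.
Neither value makes a denominator zero (y != -4, y != -2), so both are valid.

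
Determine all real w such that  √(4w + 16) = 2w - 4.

Square both sides: 4w + 16 = (2w - 4)².
Expand and rearrange: 4w² - 20w = 0.
Solving gives w = 5 or w = 0.
Check each candidate in the original equation:
  w = 5: √(36) = 6, while 2w - 4 = 6 — valid.
  w = 0: √(16) = 4, while 2w - 4 = -4 — extraneous.

w = 5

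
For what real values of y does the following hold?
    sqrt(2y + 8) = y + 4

Square both sides: 2y + 8 = (y + 4)^2.
Expand and rearrange: y^2 + 6y + 8 = 0.
Solving gives y = -2 or y = -4.
Check each candidate in the original equation:
  y = -2: sqrt(4) = 2, while y + 4 = 2 — valid.
  y = -4: sqrt(0) = 0, while y + 4 = 0 — valid.

y = -4 or y = -2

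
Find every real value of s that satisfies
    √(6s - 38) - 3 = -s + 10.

Isolate the radical: √(6s - 38) = -s + 13.
Square both sides: 6s - 38 = (-s + 13)².
Expand and rearrange: s² - 32s + 207 = 0.
Solving gives s = 23 or s = 9.
Check each candidate in the original equation:
  s = 23: √(100) = 10, while -s + 13 = -10 — extraneous.
  s = 9: √(16) = 4, while -s + 13 = 4 — valid.

s = 9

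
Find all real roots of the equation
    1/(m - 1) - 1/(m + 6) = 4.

m = -6.2417 or m = 1.2417

Multiply both sides by (m - 1)(m + 6):
(m + 6) - (m - 1) = 4(m - 1)(m + 6).
Expand and collect terms: 4m^2 + 20m - 31 = 0.
By the quadratic formula, m = (-20 +/- sqrt(896)) / 8, so m ~= 1.2417 or m ~= -6.2417.
Neither value makes a denominator zero (m != 1, m != -6), so both are valid.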